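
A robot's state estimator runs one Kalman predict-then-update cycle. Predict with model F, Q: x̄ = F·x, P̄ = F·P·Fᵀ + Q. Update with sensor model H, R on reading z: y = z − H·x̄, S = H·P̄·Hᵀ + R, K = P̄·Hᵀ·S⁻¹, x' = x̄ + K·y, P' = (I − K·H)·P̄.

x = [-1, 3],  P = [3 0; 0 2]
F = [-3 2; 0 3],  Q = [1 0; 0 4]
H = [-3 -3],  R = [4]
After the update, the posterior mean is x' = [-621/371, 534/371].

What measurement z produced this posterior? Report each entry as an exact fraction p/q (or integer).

z = [1]

x̄ = F·x = [9, 9]
P̄ = F·P·Fᵀ + Q = [36 12; 12 22]
S = H·P̄·Hᵀ + R = [742]
K = P̄·Hᵀ·S⁻¹ = [-72/371; -51/371]
x' − x̄ = [-3960/371, -2805/371] = K·y
y = (KᵀK)⁻¹·Kᵀ·(x' − x̄) = [55]
z = y + H·x̄ = [55] + [-54] = [1]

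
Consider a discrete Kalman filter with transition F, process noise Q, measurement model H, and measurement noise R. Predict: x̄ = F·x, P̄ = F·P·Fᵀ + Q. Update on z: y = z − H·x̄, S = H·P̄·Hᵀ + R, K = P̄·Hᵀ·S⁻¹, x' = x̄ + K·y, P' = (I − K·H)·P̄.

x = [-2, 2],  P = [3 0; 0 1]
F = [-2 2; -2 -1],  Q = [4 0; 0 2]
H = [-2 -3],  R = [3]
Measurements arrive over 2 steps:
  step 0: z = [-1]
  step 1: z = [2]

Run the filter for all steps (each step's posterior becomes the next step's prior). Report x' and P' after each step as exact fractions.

step 0: x' = [617/169, -53/26], P' = [930/169 -45/13; -45/13 5/2]
step 1: x' = [-73738/222751, -111695/222751], P' = [776352/222751 -450234/222751; -450234/222751 329179/222751]

step 0: x̄ = F·x = [8, 2]
step 0: P̄ = F·P·Fᵀ + Q = [20 10; 10 15]
step 0: y = z − H·x̄ = [21]
step 0: S = H·P̄·Hᵀ + R = [338]
step 0: K = P̄·Hᵀ·S⁻¹ = [-35/169; -5/26]
step 0: x' = x̄ + K·y = [617/169, -53/26]
step 0: P' = (I − K·H)·P̄ = [930/169 -45/13; -45/13 5/2]
step 1: x̄ = F·x = [-1923/169, -1779/338]
step 1: P̄ = F·P·Fᵀ + Q = [10766/169 4045/169; 4045/169 4281/338]
step 1: y = z − H·x̄ = [-12353/338]
step 1: S = H·P̄·Hᵀ + R = [222751/338]
step 1: K = P̄·Hᵀ·S⁻¹ = [-67334/222751; -29023/222751]
step 1: x' = x̄ + K·y = [-73738/222751, -111695/222751]
step 1: P' = (I − K·H)·P̄ = [776352/222751 -450234/222751; -450234/222751 329179/222751]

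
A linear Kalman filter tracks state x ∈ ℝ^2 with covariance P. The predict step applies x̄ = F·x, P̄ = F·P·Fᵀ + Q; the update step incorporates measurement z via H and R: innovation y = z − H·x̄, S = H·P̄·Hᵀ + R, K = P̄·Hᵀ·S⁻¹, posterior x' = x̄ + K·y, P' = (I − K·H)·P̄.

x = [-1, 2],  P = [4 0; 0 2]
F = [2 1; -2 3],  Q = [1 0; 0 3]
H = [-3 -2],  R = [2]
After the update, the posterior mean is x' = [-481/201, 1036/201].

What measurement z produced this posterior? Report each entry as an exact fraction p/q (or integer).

z = [-3]

x̄ = F·x = [0, 8]
P̄ = F·P·Fᵀ + Q = [19 -10; -10 37]
S = H·P̄·Hᵀ + R = [201]
K = P̄·Hᵀ·S⁻¹ = [-37/201; -44/201]
x' − x̄ = [-481/201, -572/201] = K·y
y = (KᵀK)⁻¹·Kᵀ·(x' − x̄) = [13]
z = y + H·x̄ = [13] + [-16] = [-3]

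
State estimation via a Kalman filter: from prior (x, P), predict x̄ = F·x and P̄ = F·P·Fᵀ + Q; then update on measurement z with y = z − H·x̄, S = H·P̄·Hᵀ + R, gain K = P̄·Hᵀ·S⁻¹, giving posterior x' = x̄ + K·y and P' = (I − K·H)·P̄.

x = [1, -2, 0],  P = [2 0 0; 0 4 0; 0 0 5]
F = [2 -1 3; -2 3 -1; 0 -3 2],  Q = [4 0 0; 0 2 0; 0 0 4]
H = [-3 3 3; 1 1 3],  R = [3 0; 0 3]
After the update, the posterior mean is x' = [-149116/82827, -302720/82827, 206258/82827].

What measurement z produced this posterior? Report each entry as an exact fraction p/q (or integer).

x̄ = F·x = [4, -8, 6]
P̄ = F·P·Fᵀ + Q = [61 -35 42; -35 51 -46; 42 -46 60]
S = H·P̄·Hᵀ + R = [597 -294; -294 561]
K = P̄·Hᵀ·S⁻¹ = [-15398/82827 14372/82827; 10484/82827 -12518/82827; 1540/82827 26792/82827]
x' − x̄ = [-480424/82827, 359896/82827, -290704/82827] = K·y
y = (KᵀK)⁻¹·Kᵀ·(x' − x̄) = [20, -12]
z = y + H·x̄ = [20, -12] + [-18, 14] = [2, 2]

z = [2, 2]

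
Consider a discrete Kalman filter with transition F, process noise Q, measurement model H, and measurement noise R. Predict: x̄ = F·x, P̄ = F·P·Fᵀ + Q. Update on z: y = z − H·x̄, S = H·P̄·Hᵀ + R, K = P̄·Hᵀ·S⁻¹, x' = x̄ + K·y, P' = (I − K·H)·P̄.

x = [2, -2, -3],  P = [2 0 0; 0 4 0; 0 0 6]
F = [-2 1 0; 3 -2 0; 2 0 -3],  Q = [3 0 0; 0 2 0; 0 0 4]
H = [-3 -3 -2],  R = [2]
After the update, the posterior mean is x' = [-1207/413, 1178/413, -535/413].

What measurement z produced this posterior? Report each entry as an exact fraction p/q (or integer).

x̄ = F·x = [-6, 10, 13]
P̄ = F·P·Fᵀ + Q = [15 -20 -8; -20 36 12; -8 12 66]
S = H·P̄·Hᵀ + R = [413]
K = P̄·Hᵀ·S⁻¹ = [31/413; -72/413; -144/413]
x' − x̄ = [1271/413, -2952/413, -5904/413] = K·y
y = (KᵀK)⁻¹·Kᵀ·(x' − x̄) = [41]
z = y + H·x̄ = [41] + [-38] = [3]

z = [3]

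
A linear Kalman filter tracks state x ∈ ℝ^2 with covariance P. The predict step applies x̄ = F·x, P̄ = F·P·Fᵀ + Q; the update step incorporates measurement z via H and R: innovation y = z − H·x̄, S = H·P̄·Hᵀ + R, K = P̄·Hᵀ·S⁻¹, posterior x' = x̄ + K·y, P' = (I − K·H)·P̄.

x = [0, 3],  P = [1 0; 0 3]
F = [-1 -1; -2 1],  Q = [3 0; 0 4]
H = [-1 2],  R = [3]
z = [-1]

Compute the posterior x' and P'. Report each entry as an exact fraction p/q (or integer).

x' = [-42/29, -28/29]
P' = [325/58 149/58; 149/58 109/58]

x̄ = F·x = [-3, 3]
P̄ = F·P·Fᵀ + Q = [7 -1; -1 11]
y = z − H·x̄ = [-10]
S = H·P̄·Hᵀ + R = [58]
K = P̄·Hᵀ·S⁻¹ = [-9/58; 23/58]
x' = x̄ + K·y = [-42/29, -28/29]
P' = (I − K·H)·P̄ = [325/58 149/58; 149/58 109/58]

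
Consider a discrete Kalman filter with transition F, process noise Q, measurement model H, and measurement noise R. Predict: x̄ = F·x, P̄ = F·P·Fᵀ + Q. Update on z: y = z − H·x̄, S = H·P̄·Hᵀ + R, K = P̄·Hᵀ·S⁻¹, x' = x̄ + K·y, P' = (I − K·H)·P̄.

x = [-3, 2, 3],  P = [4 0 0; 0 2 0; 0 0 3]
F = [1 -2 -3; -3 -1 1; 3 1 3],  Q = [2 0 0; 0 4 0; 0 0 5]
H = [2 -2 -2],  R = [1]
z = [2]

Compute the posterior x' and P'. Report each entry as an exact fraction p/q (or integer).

x̄ = F·x = [-16, 10, 2]
P̄ = F·P·Fᵀ + Q = [41 -17 -19; -17 45 -29; -19 -29 70]
y = z − H·x̄ = [58]
S = H·P̄·Hᵀ + R = [681]
K = P̄·Hᵀ·S⁻¹ = [154/681; -22/227; -40/227]
x' = x̄ + K·y = [-1964/681, 994/227, -1866/227]
P' = (I − K·H)·P̄ = [4205/681 -471/227 1847/227; -471/227 8763/227 -9223/227; 1847/227 -9223/227 11090/227]

x' = [-1964/681, 994/227, -1866/227]
P' = [4205/681 -471/227 1847/227; -471/227 8763/227 -9223/227; 1847/227 -9223/227 11090/227]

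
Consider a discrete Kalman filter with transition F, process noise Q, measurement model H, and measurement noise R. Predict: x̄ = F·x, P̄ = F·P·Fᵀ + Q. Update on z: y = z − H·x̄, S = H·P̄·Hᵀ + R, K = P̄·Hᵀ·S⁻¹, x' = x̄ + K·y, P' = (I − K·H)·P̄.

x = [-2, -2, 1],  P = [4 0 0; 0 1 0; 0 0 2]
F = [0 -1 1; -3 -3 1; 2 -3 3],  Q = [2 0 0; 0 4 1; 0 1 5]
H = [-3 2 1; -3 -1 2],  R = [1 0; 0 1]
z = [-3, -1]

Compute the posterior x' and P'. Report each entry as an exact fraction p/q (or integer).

x̄ = F·x = [3, 13, 5]
P̄ = F·P·Fᵀ + Q = [5 5 9; 5 51 -8; 9 -8 48]
y = z − H·x̄ = [-25, 11]
S = H·P̄·Hᵀ + R = [152 -81; -81 243]
K = P̄·Hᵀ·S⁻¹ = [2/75 4/6075; 31/75 -1213/6075; 92/375 12109/30375]
x' = x̄ + K·y = [14219/6075, 2857/6075, 98774/30375]
P' = (I − K·H)·P̄ = [5947/1215 3581/1215 53557/6075; 3581/1215 2398/1215 32246/6075; 53557/6075 32246/6075 488347/30375]

x' = [14219/6075, 2857/6075, 98774/30375]
P' = [5947/1215 3581/1215 53557/6075; 3581/1215 2398/1215 32246/6075; 53557/6075 32246/6075 488347/30375]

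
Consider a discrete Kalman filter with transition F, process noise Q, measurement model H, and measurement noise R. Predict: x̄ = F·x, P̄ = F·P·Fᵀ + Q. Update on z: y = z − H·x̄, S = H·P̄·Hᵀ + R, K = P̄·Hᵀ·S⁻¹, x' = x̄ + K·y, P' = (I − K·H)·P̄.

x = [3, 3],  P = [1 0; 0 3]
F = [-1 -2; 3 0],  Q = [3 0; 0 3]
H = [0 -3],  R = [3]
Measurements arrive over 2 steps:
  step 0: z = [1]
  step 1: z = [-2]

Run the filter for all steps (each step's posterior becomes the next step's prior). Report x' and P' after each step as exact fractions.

step 0: x̄ = F·x = [-9, 9]
step 0: P̄ = F·P·Fᵀ + Q = [16 -3; -3 12]
step 0: y = z − H·x̄ = [28]
step 0: S = H·P̄·Hᵀ + R = [111]
step 0: K = P̄·Hᵀ·S⁻¹ = [3/37; -12/37]
step 0: x' = x̄ + K·y = [-249/37, -3/37]
step 0: P' = (I − K·H)·P̄ = [565/37 -3/37; -3/37 12/37]
step 1: x̄ = F·x = [255/37, -747/37]
step 1: P̄ = F·P·Fᵀ + Q = [712/37 -1677/37; -1677/37 5196/37]
step 1: y = z − H·x̄ = [-2315/37]
step 1: S = H·P̄·Hᵀ + R = [46875/37]
step 1: K = P̄·Hᵀ·S⁻¹ = [1677/15625; -5196/15625]
step 1: x' = x̄ + K·y = [552/3125, 1929/3125]
step 1: P' = (I − K·H)·P̄ = [72649/15625 -1677/15625; -1677/15625 5196/15625]

step 0: x' = [-249/37, -3/37], P' = [565/37 -3/37; -3/37 12/37]
step 1: x' = [552/3125, 1929/3125], P' = [72649/15625 -1677/15625; -1677/15625 5196/15625]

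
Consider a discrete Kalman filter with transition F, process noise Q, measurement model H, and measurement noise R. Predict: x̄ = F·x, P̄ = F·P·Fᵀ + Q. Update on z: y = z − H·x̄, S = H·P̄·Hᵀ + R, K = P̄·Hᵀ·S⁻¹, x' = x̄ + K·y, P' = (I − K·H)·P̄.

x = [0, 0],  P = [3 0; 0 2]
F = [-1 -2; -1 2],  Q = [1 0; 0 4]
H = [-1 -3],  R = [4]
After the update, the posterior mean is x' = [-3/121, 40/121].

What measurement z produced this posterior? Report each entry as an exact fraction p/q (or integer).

x̄ = F·x = [0, 0]
P̄ = F·P·Fᵀ + Q = [12 -5; -5 15]
S = H·P̄·Hᵀ + R = [121]
K = P̄·Hᵀ·S⁻¹ = [3/121; -40/121]
x' − x̄ = [-3/121, 40/121] = K·y
y = (KᵀK)⁻¹·Kᵀ·(x' − x̄) = [-1]
z = y + H·x̄ = [-1] + [0] = [-1]

z = [-1]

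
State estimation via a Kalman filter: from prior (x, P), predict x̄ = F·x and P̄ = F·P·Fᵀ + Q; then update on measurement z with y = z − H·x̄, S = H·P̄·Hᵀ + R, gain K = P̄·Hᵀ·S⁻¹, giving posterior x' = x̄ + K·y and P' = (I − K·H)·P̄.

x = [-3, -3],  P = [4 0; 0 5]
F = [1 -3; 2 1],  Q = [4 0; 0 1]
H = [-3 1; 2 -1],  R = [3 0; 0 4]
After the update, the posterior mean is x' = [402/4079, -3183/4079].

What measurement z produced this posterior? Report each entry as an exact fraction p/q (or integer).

z = [-3, -3]

x̄ = F·x = [6, -9]
P̄ = F·P·Fᵀ + Q = [53 -7; -7 22]
S = H·P̄·Hᵀ + R = [544 -375; -375 266]
K = P̄·Hᵀ·S⁻¹ = [-1781/4079 -778/4079; -2062/4079 -3459/4079]
x' − x̄ = [-24072/4079, 33528/4079] = K·y
y = (KᵀK)⁻¹·Kᵀ·(x' − x̄) = [24, -24]
z = y + H·x̄ = [24, -24] + [-27, 21] = [-3, -3]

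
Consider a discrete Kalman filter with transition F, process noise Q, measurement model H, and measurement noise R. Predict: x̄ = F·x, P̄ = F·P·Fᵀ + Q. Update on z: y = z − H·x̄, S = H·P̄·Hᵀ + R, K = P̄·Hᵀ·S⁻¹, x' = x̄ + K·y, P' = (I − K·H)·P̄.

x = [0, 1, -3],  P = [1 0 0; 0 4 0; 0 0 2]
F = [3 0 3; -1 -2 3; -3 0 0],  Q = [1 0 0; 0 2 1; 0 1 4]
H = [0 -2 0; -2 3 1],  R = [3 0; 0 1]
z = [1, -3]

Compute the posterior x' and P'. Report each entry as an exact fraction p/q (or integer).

x' = [-13071/22289, -18763/22289, -34962/22289]
P' = [54592/22289 20355/22289 39999/22289; 20355/22289 15954/22289 -6897/22289; 39999/22289 -6897/22289 105822/22289]

x̄ = F·x = [-9, -11, 0]
P̄ = F·P·Fᵀ + Q = [28 15 -9; 15 37 4; -9 4 13]
y = z − H·x̄ = [-21, 12]
S = H·P̄·Hᵀ + R = [151 -170; -170 339]
K = P̄·Hᵀ·S⁻¹ = [-13570/22289 -8120/22289; -10636/22289 255/22289; 4598/22289 5133/22289]
x' = x̄ + K·y = [-13071/22289, -18763/22289, -34962/22289]
P' = (I − K·H)·P̄ = [54592/22289 20355/22289 39999/22289; 20355/22289 15954/22289 -6897/22289; 39999/22289 -6897/22289 105822/22289]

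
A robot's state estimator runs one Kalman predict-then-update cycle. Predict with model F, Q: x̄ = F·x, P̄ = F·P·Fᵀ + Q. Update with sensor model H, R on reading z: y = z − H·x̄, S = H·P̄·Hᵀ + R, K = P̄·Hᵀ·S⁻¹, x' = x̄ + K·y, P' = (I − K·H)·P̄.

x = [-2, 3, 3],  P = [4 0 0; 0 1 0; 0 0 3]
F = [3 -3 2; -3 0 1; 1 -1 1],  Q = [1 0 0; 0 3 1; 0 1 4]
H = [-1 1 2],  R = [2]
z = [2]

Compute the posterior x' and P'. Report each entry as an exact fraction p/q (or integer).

x̄ = F·x = [-9, 9, -2]
P̄ = F·P·Fᵀ + Q = [58 -30 21; -30 42 -8; 21 -8 12]
y = z − H·x̄ = [-12]
S = H·P̄·Hᵀ + R = [94]
K = P̄·Hᵀ·S⁻¹ = [-23/47; 28/47; -5/94]
x' = x̄ + K·y = [-147/47, 87/47, -64/47]
P' = (I − K·H)·P̄ = [1668/47 -122/47 872/47; -122/47 406/47 -236/47; 872/47 -236/47 1103/94]

x' = [-147/47, 87/47, -64/47]
P' = [1668/47 -122/47 872/47; -122/47 406/47 -236/47; 872/47 -236/47 1103/94]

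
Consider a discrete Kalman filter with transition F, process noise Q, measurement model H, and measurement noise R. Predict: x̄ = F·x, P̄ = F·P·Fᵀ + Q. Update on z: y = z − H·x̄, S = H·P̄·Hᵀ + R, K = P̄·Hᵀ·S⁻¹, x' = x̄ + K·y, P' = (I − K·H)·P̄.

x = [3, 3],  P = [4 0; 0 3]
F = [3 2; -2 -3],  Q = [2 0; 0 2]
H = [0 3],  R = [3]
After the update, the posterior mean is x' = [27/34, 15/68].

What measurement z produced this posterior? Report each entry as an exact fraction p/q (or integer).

z = [1]

x̄ = F·x = [15, -15]
P̄ = F·P·Fᵀ + Q = [50 -42; -42 45]
S = H·P̄·Hᵀ + R = [408]
K = P̄·Hᵀ·S⁻¹ = [-21/68; 45/136]
x' − x̄ = [-483/34, 1035/68] = K·y
y = (KᵀK)⁻¹·Kᵀ·(x' − x̄) = [46]
z = y + H·x̄ = [46] + [-45] = [1]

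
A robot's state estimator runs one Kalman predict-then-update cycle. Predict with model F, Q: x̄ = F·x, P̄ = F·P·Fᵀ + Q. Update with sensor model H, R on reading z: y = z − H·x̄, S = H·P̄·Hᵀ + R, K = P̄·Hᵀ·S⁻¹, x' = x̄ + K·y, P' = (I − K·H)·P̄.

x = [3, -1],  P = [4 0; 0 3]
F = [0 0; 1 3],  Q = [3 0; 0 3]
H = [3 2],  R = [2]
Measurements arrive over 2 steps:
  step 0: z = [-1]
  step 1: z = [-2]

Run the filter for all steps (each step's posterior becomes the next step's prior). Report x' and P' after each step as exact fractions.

step 0: x' = [-3/55, -68/165], P' = [138/55 -204/55; -204/55 986/165]
step 1: x' = [288/9743, -10207/9743], P' = [24774/9743 -36666/9743; -36666/9743 59073/9743]

step 0: x̄ = F·x = [0, 0]
step 0: P̄ = F·P·Fᵀ + Q = [3 0; 0 34]
step 0: y = z − H·x̄ = [-1]
step 0: S = H·P̄·Hᵀ + R = [165]
step 0: K = P̄·Hᵀ·S⁻¹ = [3/55; 68/165]
step 0: x' = x̄ + K·y = [-3/55, -68/165]
step 0: P' = (I − K·H)·P̄ = [138/55 -204/55; -204/55 986/165]
step 1: x̄ = F·x = [0, -71/55]
step 1: P̄ = F·P·Fᵀ + Q = [3 0; 0 2037/55]
step 1: y = z − H·x̄ = [32/55]
step 1: S = H·P̄·Hᵀ + R = [9743/55]
step 1: K = P̄·Hᵀ·S⁻¹ = [495/9743; 4074/9743]
step 1: x' = x̄ + K·y = [288/9743, -10207/9743]
step 1: P' = (I − K·H)·P̄ = [24774/9743 -36666/9743; -36666/9743 59073/9743]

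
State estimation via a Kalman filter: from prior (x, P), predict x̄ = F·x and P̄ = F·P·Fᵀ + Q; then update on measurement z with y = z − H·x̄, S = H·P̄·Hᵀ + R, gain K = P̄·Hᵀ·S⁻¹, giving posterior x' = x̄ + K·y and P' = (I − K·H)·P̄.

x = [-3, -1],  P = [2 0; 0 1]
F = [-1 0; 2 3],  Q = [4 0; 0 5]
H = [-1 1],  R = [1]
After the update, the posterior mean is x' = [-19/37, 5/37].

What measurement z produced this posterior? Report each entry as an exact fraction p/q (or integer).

x̄ = F·x = [3, -9]
P̄ = F·P·Fᵀ + Q = [6 -4; -4 22]
S = H·P̄·Hᵀ + R = [37]
K = P̄·Hᵀ·S⁻¹ = [-10/37; 26/37]
x' − x̄ = [-130/37, 338/37] = K·y
y = (KᵀK)⁻¹·Kᵀ·(x' − x̄) = [13]
z = y + H·x̄ = [13] + [-12] = [1]

z = [1]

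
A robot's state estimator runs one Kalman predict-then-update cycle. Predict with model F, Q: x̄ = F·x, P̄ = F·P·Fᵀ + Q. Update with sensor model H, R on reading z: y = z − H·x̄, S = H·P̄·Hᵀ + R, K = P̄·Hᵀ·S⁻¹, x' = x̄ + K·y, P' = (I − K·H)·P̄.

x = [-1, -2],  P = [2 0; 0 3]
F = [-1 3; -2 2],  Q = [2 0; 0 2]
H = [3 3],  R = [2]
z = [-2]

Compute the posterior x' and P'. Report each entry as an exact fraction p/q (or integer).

x̄ = F·x = [-5, -2]
P̄ = F·P·Fᵀ + Q = [31 22; 22 22]
y = z − H·x̄ = [19]
S = H·P̄·Hᵀ + R = [875]
K = P̄·Hᵀ·S⁻¹ = [159/875; 132/875]
x' = x̄ + K·y = [-1354/875, 758/875]
P' = (I − K·H)·P̄ = [1844/875 -1738/875; -1738/875 1826/875]

x' = [-1354/875, 758/875]
P' = [1844/875 -1738/875; -1738/875 1826/875]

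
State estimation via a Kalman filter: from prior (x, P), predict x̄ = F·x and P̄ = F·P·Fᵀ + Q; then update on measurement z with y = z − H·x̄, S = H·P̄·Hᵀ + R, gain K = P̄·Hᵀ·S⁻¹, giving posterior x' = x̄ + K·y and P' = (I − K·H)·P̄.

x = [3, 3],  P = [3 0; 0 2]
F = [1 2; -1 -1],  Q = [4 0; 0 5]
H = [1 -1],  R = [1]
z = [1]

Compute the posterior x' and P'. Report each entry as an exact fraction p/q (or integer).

x' = [13/10, -1/20]
P' = [29/10 47/20; 47/20 111/40]

x̄ = F·x = [9, -6]
P̄ = F·P·Fᵀ + Q = [15 -7; -7 10]
y = z − H·x̄ = [-14]
S = H·P̄·Hᵀ + R = [40]
K = P̄·Hᵀ·S⁻¹ = [11/20; -17/40]
x' = x̄ + K·y = [13/10, -1/20]
P' = (I − K·H)·P̄ = [29/10 47/20; 47/20 111/40]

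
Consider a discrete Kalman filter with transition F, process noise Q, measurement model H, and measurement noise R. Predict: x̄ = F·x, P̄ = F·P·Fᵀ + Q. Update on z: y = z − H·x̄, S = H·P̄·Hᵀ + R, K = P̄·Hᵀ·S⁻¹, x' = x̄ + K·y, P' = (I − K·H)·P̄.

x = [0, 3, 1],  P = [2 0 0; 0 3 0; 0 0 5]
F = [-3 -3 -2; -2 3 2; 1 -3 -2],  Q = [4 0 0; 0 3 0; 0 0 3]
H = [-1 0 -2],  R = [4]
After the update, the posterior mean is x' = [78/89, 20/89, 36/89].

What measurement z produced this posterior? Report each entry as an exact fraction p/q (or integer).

z = [-2]

x̄ = F·x = [-11, 11, -11]
P̄ = F·P·Fᵀ + Q = [69 -35 41; -35 58 -51; 41 -51 52]
S = H·P̄·Hᵀ + R = [445]
K = P̄·Hᵀ·S⁻¹ = [-151/445; 137/445; -29/89]
x' − x̄ = [1057/89, -959/89, 1015/89] = K·y
y = (KᵀK)⁻¹·Kᵀ·(x' − x̄) = [-35]
z = y + H·x̄ = [-35] + [33] = [-2]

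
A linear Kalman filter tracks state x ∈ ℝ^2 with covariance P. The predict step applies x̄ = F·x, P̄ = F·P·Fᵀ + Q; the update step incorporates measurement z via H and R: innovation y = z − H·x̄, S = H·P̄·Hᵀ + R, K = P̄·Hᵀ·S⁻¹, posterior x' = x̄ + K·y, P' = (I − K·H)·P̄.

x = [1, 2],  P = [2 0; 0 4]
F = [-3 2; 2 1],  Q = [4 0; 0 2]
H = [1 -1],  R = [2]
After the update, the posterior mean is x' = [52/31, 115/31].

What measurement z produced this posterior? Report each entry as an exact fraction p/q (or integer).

z = [-2]

x̄ = F·x = [1, 4]
P̄ = F·P·Fᵀ + Q = [38 -4; -4 14]
S = H·P̄·Hᵀ + R = [62]
K = P̄·Hᵀ·S⁻¹ = [21/31; -9/31]
x' − x̄ = [21/31, -9/31] = K·y
y = (KᵀK)⁻¹·Kᵀ·(x' − x̄) = [1]
z = y + H·x̄ = [1] + [-3] = [-2]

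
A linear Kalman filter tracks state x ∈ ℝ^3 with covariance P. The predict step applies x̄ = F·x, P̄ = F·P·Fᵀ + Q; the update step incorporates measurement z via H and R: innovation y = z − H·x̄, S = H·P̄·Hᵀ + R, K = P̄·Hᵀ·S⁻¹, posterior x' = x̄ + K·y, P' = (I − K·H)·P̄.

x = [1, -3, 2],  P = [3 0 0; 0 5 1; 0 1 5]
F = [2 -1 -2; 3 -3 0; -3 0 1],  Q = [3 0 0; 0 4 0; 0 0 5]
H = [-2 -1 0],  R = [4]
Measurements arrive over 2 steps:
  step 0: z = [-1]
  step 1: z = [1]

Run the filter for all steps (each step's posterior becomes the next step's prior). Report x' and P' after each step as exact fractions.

step 0: x' = [-1239/412, 1471/206, 183/103], P' = [1999/412 -1745/206 -193/103; -1745/206 1899/103 298/103; -193/103 298/103 1875/103]
step 1: x' = [1366759/751303, -512631/107329, -999258/751303], P' = [11788333/751303 -3241558/107329 -3842568/751303; -3241558/107329 6658416/107329 1015044/107329; -3842568/751303 1015044/107329 7686050/751303]

step 0: x̄ = F·x = [1, 12, -1]
step 0: P̄ = F·P·Fᵀ + Q = [44 39 -29; 39 76 -30; -29 -30 37]
step 0: y = z − H·x̄ = [13]
step 0: S = H·P̄·Hᵀ + R = [412]
step 0: K = P̄·Hᵀ·S⁻¹ = [-127/412; -77/206; 22/103]
step 0: x' = x̄ + K·y = [-1239/412, 1471/206, 183/103]
step 0: P' = (I − K·H)·P̄ = [1999/412 -1745/206 -193/103; -1745/206 1899/103 298/103; -193/103 298/103 1875/103]
step 1: x̄ = F·x = [-1721/103, -12543/412, 4449/412]
step 1: P̄ = F·P·Fᵀ + Q = [17933/103 19494/103 -11208/103; 19494/103 150823/412 -55293/412; -11208/103 -55293/412 32183/412]
step 1: y = z − H·x̄ = [-25899/412]
step 1: S = H·P̄·Hᵀ + R = [751303/412]
step 1: K = P̄·Hᵀ·S⁻¹ = [-221440/751303; -43825/107329; 144957/751303]
step 1: x' = x̄ + K·y = [1366759/751303, -512631/107329, -999258/751303]
step 1: P' = (I − K·H)·P̄ = [11788333/751303 -3241558/107329 -3842568/751303; -3241558/107329 6658416/107329 1015044/107329; -3842568/751303 1015044/107329 7686050/751303]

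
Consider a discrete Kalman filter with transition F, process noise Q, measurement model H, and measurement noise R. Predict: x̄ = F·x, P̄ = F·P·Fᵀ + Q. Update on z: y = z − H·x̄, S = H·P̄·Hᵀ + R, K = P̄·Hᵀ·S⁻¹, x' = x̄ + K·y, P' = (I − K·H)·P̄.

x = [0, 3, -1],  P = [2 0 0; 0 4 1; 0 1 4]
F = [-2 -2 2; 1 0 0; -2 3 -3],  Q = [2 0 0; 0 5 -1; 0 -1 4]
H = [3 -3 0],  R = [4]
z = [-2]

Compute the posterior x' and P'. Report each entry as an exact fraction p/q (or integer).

x̄ = F·x = [-8, 0, 12]
P̄ = F·P·Fᵀ + Q = [34 -4 -28; -4 7 -5; -28 -5 66]
y = z − H·x̄ = [22]
S = H·P̄·Hᵀ + R = [445]
K = P̄·Hᵀ·S⁻¹ = [114/445; -33/445; -69/445]
x' = x̄ + K·y = [-1052/445, -726/445, 3822/445]
P' = (I − K·H)·P̄ = [2134/445 1982/445 -4594/445; 1982/445 2026/445 -4502/445; -4594/445 -4502/445 24609/445]

x' = [-1052/445, -726/445, 3822/445]
P' = [2134/445 1982/445 -4594/445; 1982/445 2026/445 -4502/445; -4594/445 -4502/445 24609/445]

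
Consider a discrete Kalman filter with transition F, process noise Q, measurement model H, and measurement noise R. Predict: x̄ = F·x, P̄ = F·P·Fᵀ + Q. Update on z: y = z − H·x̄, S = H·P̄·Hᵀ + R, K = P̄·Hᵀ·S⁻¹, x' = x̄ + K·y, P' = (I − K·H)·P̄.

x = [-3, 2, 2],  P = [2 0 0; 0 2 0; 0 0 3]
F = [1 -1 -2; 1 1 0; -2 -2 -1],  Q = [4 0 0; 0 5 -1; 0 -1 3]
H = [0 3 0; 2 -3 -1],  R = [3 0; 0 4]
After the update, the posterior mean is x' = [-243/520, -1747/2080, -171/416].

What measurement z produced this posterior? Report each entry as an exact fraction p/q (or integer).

z = [-2, 3]

x̄ = F·x = [-9, -1, 0]
P̄ = F·P·Fᵀ + Q = [20 0 6; 0 9 -9; 6 -9 22]
S = H·P̄·Hᵀ + R = [84 -54; -54 109]
K = P̄·Hᵀ·S⁻¹ = [153/520 119/260; 657/2080 -9/1040; -135/416 -1/208]
x' − x̄ = [4437/520, 333/2080, -171/416] = K·y
y = (KᵀK)⁻¹·Kᵀ·(x' − x̄) = [1, 18]
z = y + H·x̄ = [1, 18] + [-3, -15] = [-2, 3]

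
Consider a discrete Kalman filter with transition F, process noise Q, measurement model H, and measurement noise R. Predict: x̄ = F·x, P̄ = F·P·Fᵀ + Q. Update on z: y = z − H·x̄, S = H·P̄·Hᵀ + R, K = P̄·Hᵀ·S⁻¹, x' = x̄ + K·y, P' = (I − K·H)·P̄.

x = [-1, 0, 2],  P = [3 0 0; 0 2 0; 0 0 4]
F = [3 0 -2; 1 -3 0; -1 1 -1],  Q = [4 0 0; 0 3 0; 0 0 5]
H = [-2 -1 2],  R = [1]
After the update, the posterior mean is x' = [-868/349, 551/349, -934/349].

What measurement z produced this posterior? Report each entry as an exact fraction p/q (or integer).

z = [-2]

x̄ = F·x = [-7, -1, -1]
P̄ = F·P·Fᵀ + Q = [47 9 -1; 9 24 -9; -1 -9 14]
S = H·P̄·Hᵀ + R = [349]
K = P̄·Hᵀ·S⁻¹ = [-105/349; -60/349; 39/349]
x' − x̄ = [1575/349, 900/349, -585/349] = K·y
y = (KᵀK)⁻¹·Kᵀ·(x' − x̄) = [-15]
z = y + H·x̄ = [-15] + [13] = [-2]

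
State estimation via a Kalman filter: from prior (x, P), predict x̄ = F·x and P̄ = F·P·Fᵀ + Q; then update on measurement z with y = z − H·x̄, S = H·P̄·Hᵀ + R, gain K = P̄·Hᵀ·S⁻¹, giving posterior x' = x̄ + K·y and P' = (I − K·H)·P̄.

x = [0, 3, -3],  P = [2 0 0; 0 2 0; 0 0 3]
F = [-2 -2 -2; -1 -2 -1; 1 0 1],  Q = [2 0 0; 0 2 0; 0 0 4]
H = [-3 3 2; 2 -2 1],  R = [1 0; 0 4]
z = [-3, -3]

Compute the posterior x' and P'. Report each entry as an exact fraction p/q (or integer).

x' = [-13776/3481, -12957/3481, -6501/3481]
P' = [42886/3481 42512/3481 36/3481; 42512/3481 43126/3481 -1176/3481; 36/3481 -1176/3481 2276/3481]

x̄ = F·x = [0, -3, -3]
P̄ = F·P·Fᵀ + Q = [30 18 -10; 18 15 -5; -10 -5 9]
y = z − H·x̄ = [12, -6]
S = H·P̄·Hᵀ + R = [178 -41; -41 29]
K = P̄·Hᵀ·S⁻¹ = [-1050/3481 196/3481; -510/3481 -601/3481; 916/3481 1175/3481]
x' = x̄ + K·y = [-13776/3481, -12957/3481, -6501/3481]
P' = (I − K·H)·P̄ = [42886/3481 42512/3481 36/3481; 42512/3481 43126/3481 -1176/3481; 36/3481 -1176/3481 2276/3481]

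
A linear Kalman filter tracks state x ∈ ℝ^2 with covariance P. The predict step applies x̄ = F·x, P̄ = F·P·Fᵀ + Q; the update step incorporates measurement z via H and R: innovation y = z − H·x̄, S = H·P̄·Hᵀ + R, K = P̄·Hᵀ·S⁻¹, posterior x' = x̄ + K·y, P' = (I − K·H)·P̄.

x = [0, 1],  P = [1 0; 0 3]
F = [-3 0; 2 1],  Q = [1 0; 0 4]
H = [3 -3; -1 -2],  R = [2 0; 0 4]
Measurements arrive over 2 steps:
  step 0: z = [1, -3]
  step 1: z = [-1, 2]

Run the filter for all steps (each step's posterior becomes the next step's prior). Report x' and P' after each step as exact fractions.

step 0: x̄ = F·x = [0, 1]
step 0: P̄ = F·P·Fᵀ + Q = [10 -6; -6 11]
step 0: y = z − H·x̄ = [4, -1]
step 0: S = H·P̄·Hᵀ + R = [299 54; 54 34]
step 0: K = P̄·Hᵀ·S⁻¹ = [762/3625 -997/3625; -3/25 -7/25]
step 0: x' = x̄ + K·y = [809/725, 4/5]
step 0: P' = (I − K·H)·P̄ = [1668/3625 8/25; 8/25 2/5]
step 1: x̄ = F·x = [-2427/725, 2198/725]
step 1: P̄ = F·P·Fᵀ + Q = [18637/3625 -13488/3625; -13488/3625 27262/3625]
step 1: y = z − H·x̄ = [526/29, 3419/725]
step 1: S = H·P̄·Hᵀ + R = [5305/29 1185/29; 1185/29 88233/3625]
step 1: K = P̄·Hᵀ·S⁻¹ = [8794/44245 -6349/26547; -216461/1681310 -251137/1008786]
step 1: x' = x̄ + K·y = [-115532/132735, -2408297/5043930]
step 1: P' = (I − K·H)·P̄ = [54052/132735 36464/132735; 36464/132735 909277/2521965]

step 0: x' = [809/725, 4/5], P' = [1668/3625 8/25; 8/25 2/5]
step 1: x' = [-115532/132735, -2408297/5043930], P' = [54052/132735 36464/132735; 36464/132735 909277/2521965]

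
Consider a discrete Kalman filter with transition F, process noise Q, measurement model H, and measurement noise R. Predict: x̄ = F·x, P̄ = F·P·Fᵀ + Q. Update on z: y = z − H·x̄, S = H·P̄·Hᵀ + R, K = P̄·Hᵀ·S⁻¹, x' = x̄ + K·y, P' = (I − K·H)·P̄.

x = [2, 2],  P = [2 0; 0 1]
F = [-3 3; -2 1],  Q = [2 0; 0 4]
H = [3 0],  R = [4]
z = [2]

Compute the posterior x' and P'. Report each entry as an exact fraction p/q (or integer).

x̄ = F·x = [0, -2]
P̄ = F·P·Fᵀ + Q = [29 15; 15 13]
y = z − H·x̄ = [2]
S = H·P̄·Hᵀ + R = [265]
K = P̄·Hᵀ·S⁻¹ = [87/265; 9/53]
x' = x̄ + K·y = [174/265, -88/53]
P' = (I − K·H)·P̄ = [116/265 12/53; 12/53 284/53]

x' = [174/265, -88/53]
P' = [116/265 12/53; 12/53 284/53]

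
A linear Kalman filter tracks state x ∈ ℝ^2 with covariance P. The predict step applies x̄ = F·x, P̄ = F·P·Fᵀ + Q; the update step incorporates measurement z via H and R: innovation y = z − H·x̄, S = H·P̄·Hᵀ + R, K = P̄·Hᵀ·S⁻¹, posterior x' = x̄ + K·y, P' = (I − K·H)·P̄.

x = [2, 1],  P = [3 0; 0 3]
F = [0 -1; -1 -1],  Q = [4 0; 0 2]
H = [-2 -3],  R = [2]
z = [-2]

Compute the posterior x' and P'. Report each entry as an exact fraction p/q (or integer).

x' = [7/6, -4/23]
P' = [19/6 -2; -2 34/23]

x̄ = F·x = [-1, -3]
P̄ = F·P·Fᵀ + Q = [7 3; 3 8]
y = z − H·x̄ = [-13]
S = H·P̄·Hᵀ + R = [138]
K = P̄·Hᵀ·S⁻¹ = [-1/6; -5/23]
x' = x̄ + K·y = [7/6, -4/23]
P' = (I − K·H)·P̄ = [19/6 -2; -2 34/23]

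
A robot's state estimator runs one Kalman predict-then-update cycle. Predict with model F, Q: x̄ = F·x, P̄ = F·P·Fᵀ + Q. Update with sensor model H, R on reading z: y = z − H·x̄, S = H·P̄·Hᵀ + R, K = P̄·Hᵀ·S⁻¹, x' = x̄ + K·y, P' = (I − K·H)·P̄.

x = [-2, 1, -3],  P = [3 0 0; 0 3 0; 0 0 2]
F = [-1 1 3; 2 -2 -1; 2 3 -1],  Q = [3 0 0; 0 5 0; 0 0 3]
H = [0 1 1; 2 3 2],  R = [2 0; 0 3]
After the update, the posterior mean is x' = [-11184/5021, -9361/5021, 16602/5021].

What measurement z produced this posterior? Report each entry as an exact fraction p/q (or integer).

x̄ = F·x = [-6, -3, 2]
P̄ = F·P·Fᵀ + Q = [27 -18 -3; -18 31 -4; -3 -4 44]
S = H·P̄·Hᵀ + R = [69 119; 119 278]
K = P̄·Hᵀ·S⁻¹ = [-5124/5021 2085/5021; 1675/5021 168/5021; 2790/5021 70/5021]
x' − x̄ = [18942/5021, 5702/5021, 6560/5021] = K·y
y = (KᵀK)⁻¹·Kᵀ·(x' − x̄) = [2, 14]
z = y + H·x̄ = [2, 14] + [-1, -17] = [1, -3]

z = [1, -3]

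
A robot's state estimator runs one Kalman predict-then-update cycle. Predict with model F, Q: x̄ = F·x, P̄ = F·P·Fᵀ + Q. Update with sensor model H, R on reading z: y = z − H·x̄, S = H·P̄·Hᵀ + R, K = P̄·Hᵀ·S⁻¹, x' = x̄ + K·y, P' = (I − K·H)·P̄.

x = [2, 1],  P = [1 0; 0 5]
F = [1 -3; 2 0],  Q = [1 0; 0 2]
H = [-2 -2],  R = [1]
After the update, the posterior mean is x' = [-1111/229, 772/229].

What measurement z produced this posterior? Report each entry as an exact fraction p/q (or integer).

x̄ = F·x = [-1, 4]
P̄ = F·P·Fᵀ + Q = [47 2; 2 6]
S = H·P̄·Hᵀ + R = [229]
K = P̄·Hᵀ·S⁻¹ = [-98/229; -16/229]
x' − x̄ = [-882/229, -144/229] = K·y
y = (KᵀK)⁻¹·Kᵀ·(x' − x̄) = [9]
z = y + H·x̄ = [9] + [-6] = [3]

z = [3]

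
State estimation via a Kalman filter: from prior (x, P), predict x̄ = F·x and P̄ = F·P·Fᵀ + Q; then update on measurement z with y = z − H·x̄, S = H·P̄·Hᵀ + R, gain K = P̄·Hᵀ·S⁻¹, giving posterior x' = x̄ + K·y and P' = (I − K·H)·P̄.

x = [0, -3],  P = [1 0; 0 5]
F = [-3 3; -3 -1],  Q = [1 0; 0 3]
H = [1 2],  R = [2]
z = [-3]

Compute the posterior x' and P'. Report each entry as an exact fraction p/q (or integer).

x̄ = F·x = [-9, 3]
P̄ = F·P·Fᵀ + Q = [55 -6; -6 17]
y = z − H·x̄ = [0]
S = H·P̄·Hᵀ + R = [101]
K = P̄·Hᵀ·S⁻¹ = [43/101; 28/101]
x' = x̄ + K·y = [-9, 3]
P' = (I − K·H)·P̄ = [3706/101 -1810/101; -1810/101 933/101]

x' = [-9, 3]
P' = [3706/101 -1810/101; -1810/101 933/101]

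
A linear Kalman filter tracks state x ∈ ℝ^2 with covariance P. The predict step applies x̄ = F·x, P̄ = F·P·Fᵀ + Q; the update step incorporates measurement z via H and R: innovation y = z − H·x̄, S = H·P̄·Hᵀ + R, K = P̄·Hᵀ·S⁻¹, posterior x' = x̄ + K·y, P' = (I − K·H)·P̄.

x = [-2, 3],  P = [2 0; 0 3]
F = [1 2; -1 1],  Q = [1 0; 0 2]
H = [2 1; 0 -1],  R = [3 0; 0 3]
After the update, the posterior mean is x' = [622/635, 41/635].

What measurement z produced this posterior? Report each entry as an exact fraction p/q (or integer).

x̄ = F·x = [4, 5]
P̄ = F·P·Fᵀ + Q = [15 4; 4 7]
S = H·P̄·Hᵀ + R = [86 -15; -15 10]
K = P̄·Hᵀ·S⁻¹ = [56/127 166/635; 9/127 -377/635]
x' − x̄ = [-1918/635, -3134/635] = K·y
y = (KᵀK)⁻¹·Kᵀ·(x' − x̄) = [-11, 7]
z = y + H·x̄ = [-11, 7] + [13, -5] = [2, 2]

z = [2, 2]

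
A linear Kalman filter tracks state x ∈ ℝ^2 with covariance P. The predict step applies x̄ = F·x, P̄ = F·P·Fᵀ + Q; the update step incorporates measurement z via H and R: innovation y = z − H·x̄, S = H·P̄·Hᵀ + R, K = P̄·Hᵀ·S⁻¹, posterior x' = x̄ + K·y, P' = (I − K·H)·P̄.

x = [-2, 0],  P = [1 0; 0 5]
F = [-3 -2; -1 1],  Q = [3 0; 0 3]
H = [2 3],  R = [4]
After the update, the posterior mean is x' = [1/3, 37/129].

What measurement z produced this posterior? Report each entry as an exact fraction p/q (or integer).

z = [1]

x̄ = F·x = [6, 2]
P̄ = F·P·Fᵀ + Q = [32 -7; -7 9]
S = H·P̄·Hᵀ + R = [129]
K = P̄·Hᵀ·S⁻¹ = [1/3; 13/129]
x' − x̄ = [-17/3, -221/129] = K·y
y = (KᵀK)⁻¹·Kᵀ·(x' − x̄) = [-17]
z = y + H·x̄ = [-17] + [18] = [1]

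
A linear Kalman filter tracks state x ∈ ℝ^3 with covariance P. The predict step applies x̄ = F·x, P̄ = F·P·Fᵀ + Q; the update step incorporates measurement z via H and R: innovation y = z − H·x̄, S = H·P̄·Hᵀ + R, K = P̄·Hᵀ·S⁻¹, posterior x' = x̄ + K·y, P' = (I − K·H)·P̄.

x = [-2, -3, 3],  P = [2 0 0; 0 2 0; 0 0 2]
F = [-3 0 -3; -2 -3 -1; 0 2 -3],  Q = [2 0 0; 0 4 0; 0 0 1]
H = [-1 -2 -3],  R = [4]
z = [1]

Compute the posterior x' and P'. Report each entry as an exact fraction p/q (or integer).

x̄ = F·x = [-3, 10, -15]
P̄ = F·P·Fᵀ + Q = [38 18 18; 18 32 -6; 18 -6 27]
y = z − H·x̄ = [-27]
S = H·P̄·Hᵀ + R = [521]
K = P̄·Hᵀ·S⁻¹ = [-128/521; -64/521; -87/521]
x' = x̄ + K·y = [1893/521, 6938/521, -5466/521]
P' = (I − K·H)·P̄ = [3414/521 1186/521 -1758/521; 1186/521 12576/521 -8694/521; -1758/521 -8694/521 6498/521]

x' = [1893/521, 6938/521, -5466/521]
P' = [3414/521 1186/521 -1758/521; 1186/521 12576/521 -8694/521; -1758/521 -8694/521 6498/521]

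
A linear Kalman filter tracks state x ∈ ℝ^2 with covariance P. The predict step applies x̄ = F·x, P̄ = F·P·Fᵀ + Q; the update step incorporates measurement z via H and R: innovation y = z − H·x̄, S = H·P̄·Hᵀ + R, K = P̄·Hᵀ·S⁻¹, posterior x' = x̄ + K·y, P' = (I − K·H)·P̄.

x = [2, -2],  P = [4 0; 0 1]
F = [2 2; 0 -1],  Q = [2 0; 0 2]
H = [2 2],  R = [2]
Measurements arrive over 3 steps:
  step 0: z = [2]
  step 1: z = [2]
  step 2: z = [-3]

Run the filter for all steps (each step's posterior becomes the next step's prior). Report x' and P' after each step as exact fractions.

step 0: x' = [-40/43, 84/43], P' = [146/43 -126/43; -126/43 127/43]
step 1: x' = [216/89, -394/267], P' = [206/89 -562/267; -562/267 1897/801]
step 2: x' = [-2812/12347, -11801/12347], P' = [29914/12347 -27218/12347; -27218/12347 30295/12347]

step 0: x̄ = F·x = [0, 2]
step 0: P̄ = F·P·Fᵀ + Q = [22 -2; -2 3]
step 0: y = z − H·x̄ = [-2]
step 0: S = H·P̄·Hᵀ + R = [86]
step 0: K = P̄·Hᵀ·S⁻¹ = [20/43; 1/43]
step 0: x' = x̄ + K·y = [-40/43, 84/43]
step 0: P' = (I − K·H)·P̄ = [146/43 -126/43; -126/43 127/43]
step 1: x̄ = F·x = [88/43, -84/43]
step 1: P̄ = F·P·Fᵀ + Q = [170/43 -2/43; -2/43 213/43]
step 1: y = z − H·x̄ = [78/43]
step 1: S = H·P̄·Hᵀ + R = [1602/43]
step 1: K = P̄·Hᵀ·S⁻¹ = [56/267; 211/801]
step 1: x' = x̄ + K·y = [216/89, -394/267]
step 1: P' = (I − K·H)·P̄ = [206/89 -562/267; -562/267 1897/801]
step 2: x̄ = F·x = [508/267, 394/267]
step 2: P̄ = F·P·Fᵀ + Q = [3118/801 -422/801; -422/801 3499/801]
step 2: y = z − H·x̄ = [-2605/267]
step 2: S = H·P̄·Hᵀ + R = [24694/801]
step 2: K = P̄·Hᵀ·S⁻¹ = [2696/12347; 3077/12347]
step 2: x' = x̄ + K·y = [-2812/12347, -11801/12347]
step 2: P' = (I − K·H)·P̄ = [29914/12347 -27218/12347; -27218/12347 30295/12347]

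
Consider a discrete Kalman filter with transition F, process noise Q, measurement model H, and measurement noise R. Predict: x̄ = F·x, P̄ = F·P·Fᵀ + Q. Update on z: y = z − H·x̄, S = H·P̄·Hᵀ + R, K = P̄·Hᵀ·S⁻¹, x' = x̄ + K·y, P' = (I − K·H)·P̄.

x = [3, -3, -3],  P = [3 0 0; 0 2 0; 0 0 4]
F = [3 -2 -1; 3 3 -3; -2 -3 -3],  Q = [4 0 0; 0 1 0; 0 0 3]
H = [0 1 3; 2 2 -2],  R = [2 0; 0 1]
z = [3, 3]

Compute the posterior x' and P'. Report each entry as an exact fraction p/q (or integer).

x' = [1250832/128125, -691557/128125, 364512/128125]
P' = [2447866/128125 -1822291/128125 615831/128125; -1822291/128125 1390466/128125 -448506/128125; 615831/128125 -448506/128125 172896/128125]

x̄ = F·x = [18, 9, 12]
P̄ = F·P·Fᵀ + Q = [43 27 6; 27 82 0; 6 0 69]
y = z − H·x̄ = [-42, -27]
S = H·P̄·Hᵀ + R = [705 -160; -160 945]
K = P̄·Hᵀ·S⁻¹ = [12601/128125 19488/128125; 22474/128125 33362/128125; 35091/128125 -11142/128125]
x' = x̄ + K·y = [1250832/128125, -691557/128125, 364512/128125]
P' = (I − K·H)·P̄ = [2447866/128125 -1822291/128125 615831/128125; -1822291/128125 1390466/128125 -448506/128125; 615831/128125 -448506/128125 172896/128125]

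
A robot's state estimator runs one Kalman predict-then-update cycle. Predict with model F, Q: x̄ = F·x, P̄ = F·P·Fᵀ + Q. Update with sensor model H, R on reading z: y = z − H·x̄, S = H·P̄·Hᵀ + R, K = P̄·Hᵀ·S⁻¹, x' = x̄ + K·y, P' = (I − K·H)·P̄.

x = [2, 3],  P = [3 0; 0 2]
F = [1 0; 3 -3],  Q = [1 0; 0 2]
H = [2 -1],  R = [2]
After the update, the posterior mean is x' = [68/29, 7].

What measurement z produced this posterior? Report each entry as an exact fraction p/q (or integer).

z = [-3]

x̄ = F·x = [2, -3]
P̄ = F·P·Fᵀ + Q = [4 9; 9 47]
S = H·P̄·Hᵀ + R = [29]
K = P̄·Hᵀ·S⁻¹ = [-1/29; -1]
x' − x̄ = [10/29, 10] = K·y
y = (KᵀK)⁻¹·Kᵀ·(x' − x̄) = [-10]
z = y + H·x̄ = [-10] + [7] = [-3]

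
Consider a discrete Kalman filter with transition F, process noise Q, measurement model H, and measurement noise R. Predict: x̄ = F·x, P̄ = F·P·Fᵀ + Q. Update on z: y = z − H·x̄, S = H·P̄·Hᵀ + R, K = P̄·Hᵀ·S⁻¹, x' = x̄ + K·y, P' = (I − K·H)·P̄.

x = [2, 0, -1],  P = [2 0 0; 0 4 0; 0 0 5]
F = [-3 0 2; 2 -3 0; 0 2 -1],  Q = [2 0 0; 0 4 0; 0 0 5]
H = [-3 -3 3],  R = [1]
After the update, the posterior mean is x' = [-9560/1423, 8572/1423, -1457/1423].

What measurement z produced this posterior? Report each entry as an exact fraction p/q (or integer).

x̄ = F·x = [-8, 4, 1]
P̄ = F·P·Fᵀ + Q = [40 -12 -10; -12 48 -24; -10 -24 26]
S = H·P̄·Hᵀ + R = [1423]
K = P̄·Hᵀ·S⁻¹ = [-114/1423; -180/1423; 180/1423]
x' − x̄ = [1824/1423, 2880/1423, -2880/1423] = K·y
y = (KᵀK)⁻¹·Kᵀ·(x' − x̄) = [-16]
z = y + H·x̄ = [-16] + [15] = [-1]

z = [-1]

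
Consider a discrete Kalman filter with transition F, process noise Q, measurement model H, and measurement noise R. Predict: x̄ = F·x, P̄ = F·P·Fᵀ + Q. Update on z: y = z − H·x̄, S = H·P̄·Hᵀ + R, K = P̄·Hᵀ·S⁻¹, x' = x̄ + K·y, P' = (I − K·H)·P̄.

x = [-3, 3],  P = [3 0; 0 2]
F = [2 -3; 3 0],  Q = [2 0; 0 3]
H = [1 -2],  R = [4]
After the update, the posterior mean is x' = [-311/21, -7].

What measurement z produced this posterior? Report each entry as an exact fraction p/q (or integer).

x̄ = F·x = [-15, -9]
P̄ = F·P·Fᵀ + Q = [32 18; 18 30]
S = H·P̄·Hᵀ + R = [84]
K = P̄·Hᵀ·S⁻¹ = [-1/21; -1/2]
x' − x̄ = [4/21, 2] = K·y
y = (KᵀK)⁻¹·Kᵀ·(x' − x̄) = [-4]
z = y + H·x̄ = [-4] + [3] = [-1]

z = [-1]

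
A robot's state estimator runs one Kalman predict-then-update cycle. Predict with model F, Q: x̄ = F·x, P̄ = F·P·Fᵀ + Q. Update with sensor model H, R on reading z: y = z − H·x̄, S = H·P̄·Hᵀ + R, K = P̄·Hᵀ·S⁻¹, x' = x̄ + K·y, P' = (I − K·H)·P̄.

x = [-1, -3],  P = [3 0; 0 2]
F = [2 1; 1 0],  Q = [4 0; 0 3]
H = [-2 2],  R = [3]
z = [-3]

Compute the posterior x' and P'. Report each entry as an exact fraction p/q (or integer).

x' = [3/17, -1]
P' = [114/17 6; 6 6]

x̄ = F·x = [-5, -1]
P̄ = F·P·Fᵀ + Q = [18 6; 6 6]
y = z − H·x̄ = [-11]
S = H·P̄·Hᵀ + R = [51]
K = P̄·Hᵀ·S⁻¹ = [-8/17; 0]
x' = x̄ + K·y = [3/17, -1]
P' = (I − K·H)·P̄ = [114/17 6; 6 6]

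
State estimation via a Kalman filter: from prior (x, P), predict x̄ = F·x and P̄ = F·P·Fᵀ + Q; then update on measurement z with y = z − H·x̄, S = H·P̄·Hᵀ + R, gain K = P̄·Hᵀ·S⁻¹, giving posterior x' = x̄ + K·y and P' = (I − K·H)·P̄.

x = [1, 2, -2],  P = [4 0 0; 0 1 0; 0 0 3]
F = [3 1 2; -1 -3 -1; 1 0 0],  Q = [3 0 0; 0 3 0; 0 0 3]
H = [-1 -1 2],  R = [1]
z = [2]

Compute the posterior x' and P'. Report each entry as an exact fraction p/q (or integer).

x̄ = F·x = [1, -5, 1]
P̄ = F·P·Fᵀ + Q = [52 -21 12; -21 19 -4; 12 -4 7]
y = z − H·x̄ = [-4]
S = H·P̄·Hᵀ + R = [26]
K = P̄·Hᵀ·S⁻¹ = [-7/26; -3/13; 3/13]
x' = x̄ + K·y = [27/13, -53/13, 1/13]
P' = (I − K·H)·P̄ = [1303/26 -294/13 177/13; -294/13 229/13 -34/13; 177/13 -34/13 73/13]

x' = [27/13, -53/13, 1/13]
P' = [1303/26 -294/13 177/13; -294/13 229/13 -34/13; 177/13 -34/13 73/13]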